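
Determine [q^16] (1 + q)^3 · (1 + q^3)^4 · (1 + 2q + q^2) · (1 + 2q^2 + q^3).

58

(1 + q)^3 has coefficients 1,3,3,1 for degrees 0…3.
(1 + q^3)^4 has coefficients 1,0,0,4,0,0,6,0,0,4,0,0,1,0,0,0,0 for degrees 0…16.
Multiplying by (1 + 2q + q^2) gives running coefficients 1,2,1,4,8,4,6,12,6,4,8,4,1,2,1,0,0 for degrees 0…16.
Finally multiplying by (1 + 2q^2 + q^3), the product of all factors after the first has coefficients 1,2,3,9,12,13,26,28,22,34,32,18,21,18,7,5,4 for degrees 0…16.
[q^16] = 1·4 + 3·5 + 3·7 + 1·18 = 58.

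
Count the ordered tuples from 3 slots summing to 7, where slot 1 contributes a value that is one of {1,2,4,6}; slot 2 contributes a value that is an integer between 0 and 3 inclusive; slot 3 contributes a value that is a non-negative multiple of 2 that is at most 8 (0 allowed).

The generating function for the choices is (z + z² + z⁴ + z⁶)·(1 + z + z² + z³)·(1 + z² + z⁴ + z⁶ + z⁸); the count is [z⁷].
(z + z² + z⁴ + z⁶) has coefficients 0,1,1,0,1,0,1 for degrees 0…6.
(1 + z + z² + z³) has coefficients 1,1,1,1,0,0,0,0 for degrees 0…7.
Finally multiplying by (1 + z² + z⁴ + z⁶ + z⁸), the product of all factors after the first has coefficients 1,1,2,2,2,2,2,2 for degrees 0…7.
[z⁷] = 1·2 + 1·2 + 1·2 + 1·1 = 7.

7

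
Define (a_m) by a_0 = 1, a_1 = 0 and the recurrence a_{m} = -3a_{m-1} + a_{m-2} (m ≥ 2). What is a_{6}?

The ordinary generating function has denominator 1 + 3q - q^2.
Iterating the recurrence: a_0,…,a_{6} = 1, 0, 1, -3, 10, -33, 109.

109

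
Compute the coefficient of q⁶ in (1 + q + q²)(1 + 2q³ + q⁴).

1

(1 + q + q²) has coefficients 1,1,1 for degrees 0…2.
(1 + 2q³ + q⁴) has coefficients 1,0,0,2,1,0,0 for degrees 0…6.
[q⁶] = 1·0 + 1·0 + 1·1 = 1.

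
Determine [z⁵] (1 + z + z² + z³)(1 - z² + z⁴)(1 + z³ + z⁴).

(1 + z + z² + z³) has coefficients 1,1,1,1 for degrees 0…3.
(1 - z² + z⁴) has coefficients 1,0,-1,0,1,0 for degrees 0…5.
Finally multiplying by (1 + z³ + z⁴), the product of all factors after the first has coefficients 1,0,-1,1,2,-1 for degrees 0…5.
[z⁵] = 1·(-1) + 1·2 + 1·1 + 1·(-1) = 1.

1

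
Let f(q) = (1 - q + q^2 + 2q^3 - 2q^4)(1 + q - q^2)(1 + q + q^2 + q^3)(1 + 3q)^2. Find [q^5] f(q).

(1 - q + q^2 + 2q^3 - 2q^4) has coefficients 1,-1,1,2,-2 for degrees 0…4.
(1 + q - q^2) has coefficients 1,1,-1,0,0,0 for degrees 0…5.
Multiplying by (1 + q + q^2 + q^3) gives running coefficients 1,2,1,1,0,-1 for degrees 0…5.
Finally multiplying by (1 + 3q)^2, the product of all factors after the first has coefficients 1,8,22,25,15,8 for degrees 0…5.
[q^5] = 1·8 − 1·15 + 1·25 + 2·22 − 2·8 = 46.

46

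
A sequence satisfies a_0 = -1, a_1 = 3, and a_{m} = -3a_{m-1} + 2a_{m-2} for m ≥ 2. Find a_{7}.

The ordinary generating function has denominator 1 + 3z - 2z^2.
Iterating the recurrence: a_0,…,a_{7} = -1, 3, -11, 39, -139, 495, -1763, 6279.

6279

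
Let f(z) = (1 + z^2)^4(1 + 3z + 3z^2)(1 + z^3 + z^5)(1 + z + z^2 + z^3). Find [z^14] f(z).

(1 + z^2)^4 has coefficients 1,0,4,0,6,0,4,0,1 for degrees 0…8.
(1 + 3z + 3z^2) has coefficients 1,3,3,0,0,0,0,0,0,0,0,0,0,0,0 for degrees 0…14.
Multiplying by (1 + z^3 + z^5) gives running coefficients 1,3,3,1,3,4,3,3,0,0,0,0,0,0,0 for degrees 0…14.
Finally multiplying by (1 + z + z^2 + z^3), the product of all factors after the first has coefficients 1,4,7,8,10,11,11,13,10,6,3,0,0,0,0 for degrees 0…14.
[z^14] = 1·0 + 4·0 + 6·3 + 4·10 + 1·11 = 69.

69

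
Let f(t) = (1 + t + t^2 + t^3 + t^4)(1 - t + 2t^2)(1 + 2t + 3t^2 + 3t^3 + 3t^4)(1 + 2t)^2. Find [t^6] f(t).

(1 + t + t^2 + t^3 + t^4) has coefficients 1,1,1,1,1 for degrees 0…4.
(1 - t + 2t^2) has coefficients 1,-1,2,0,0,0,0 for degrees 0…6.
Multiplying by (1 + 2t + 3t^2 + 3t^3 + 3t^4) gives running coefficients 1,1,3,4,6,3,6 for degrees 0…6.
Finally multiplying by (1 + 2t)^2, the product of all factors after the first has coefficients 1,5,11,20,34,43,42 for degrees 0…6.
[t^6] = 1·42 + 1·43 + 1·34 + 1·20 + 1·11 = 150.

150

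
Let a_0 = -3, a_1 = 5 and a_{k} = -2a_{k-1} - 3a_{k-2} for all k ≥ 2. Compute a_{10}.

The ordinary generating function has denominator 1 + 2x + 3x^2.
Iterating the recurrence: a_0,…,a_{10} = -3, 5, -1, -13, 29, -19, -49, 155, -163, -139, 767.

767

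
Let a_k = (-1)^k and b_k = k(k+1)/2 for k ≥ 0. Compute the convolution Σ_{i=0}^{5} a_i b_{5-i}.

9

The convolution is the x^5 coefficient of A(x)B(x).
Σ = 1·15 − 1·10 + 1·6 − 1·3 + 1·1 − 1·0 = 9.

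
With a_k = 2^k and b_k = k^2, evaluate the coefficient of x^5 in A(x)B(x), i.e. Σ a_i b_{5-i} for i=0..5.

The convolution is the t^5 coefficient of A(t)B(t).
Σ = 1·25 + 2·16 + 4·9 + 8·4 + 16·1 + 32·0 = 141.

141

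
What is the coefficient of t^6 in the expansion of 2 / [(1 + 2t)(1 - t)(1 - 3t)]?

Partial fractions give a closed form: a_n = (8/15)·(-2)^n + (-1/3)·1^n + (9/5)·3^n.
At n = 6: a_6 = 1346.

1346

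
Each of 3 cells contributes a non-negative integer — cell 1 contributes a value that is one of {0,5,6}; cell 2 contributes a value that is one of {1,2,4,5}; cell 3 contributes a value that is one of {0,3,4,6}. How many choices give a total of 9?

The generating function for the choices is (1 + t^5 + t^6)·(t + t^2 + t^4 + t^5)·(1 + t^3 + t^4 + t^6); the count is [t^9].
(1 + t^5 + t^6) has coefficients 1,0,0,0,0,1,1 for degrees 0…6.
(t + t^2 + t^4 + t^5) has coefficients 0,1,1,0,1,1,0,0,0,0 for degrees 0…9.
Finally multiplying by (1 + t^3 + t^4 + t^6), the product of all factors after the first has coefficients 0,1,1,0,2,3,1,2,3,1 for degrees 0…9.
[t^9] = 1·1 + 1·2 + 1·0 = 3.

3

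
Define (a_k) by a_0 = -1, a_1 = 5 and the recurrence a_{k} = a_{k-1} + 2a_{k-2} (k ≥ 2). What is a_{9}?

The ordinary generating function has denominator 1 - y - 2y^2.
Iterating the recurrence: a_0,…,a_{9} = -1, 5, 3, 13, 19, 45, 83, 173, 339, 685.

685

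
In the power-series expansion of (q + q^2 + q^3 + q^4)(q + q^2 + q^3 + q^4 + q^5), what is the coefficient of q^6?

(q + q^2 + q^3 + q^4) has coefficients 0,1,1,1,1 for degrees 0…4.
(q + q^2 + q^3 + q^4 + q^5) has coefficients 0,1,1,1,1,1,0 for degrees 0…6.
[q^6] = 1·1 + 1·1 + 1·1 + 1·1 = 4.

4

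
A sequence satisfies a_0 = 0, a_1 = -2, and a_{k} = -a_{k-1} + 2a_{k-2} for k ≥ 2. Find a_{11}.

The ordinary generating function has denominator 1 + q - 2q^2.
Iterating the recurrence: a_0,…,a_{11} = 0, -2, 2, -6, 10, -22, 42, -86, 170, -342, 682, -1366.

-1366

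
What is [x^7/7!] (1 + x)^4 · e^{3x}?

The EGF product rule gives c_7 = Σ_{k_1+k_2=7} C(7; k_1,k_2) · ∏ g_i(k_i), where (1+x)^4 gives the falling factorial (4)_k; e^{3x} gives (3)^k.
g_1(k) for k = 0…7: 1, 4, 12, 24, 24, 0, 0, 0.
g_2(k) for k = 0…7: 1, 3, 9, 27, 81, 243, 729, 2187.
c_7 = Σ_k C(7,k)·g_1(k)·g_2(7−k) = 1·1·2187 + 7·4·729 + 21·12·243 + 35·24·81 + 35·24·27 = 2187 + 20412 + 61236 + 68040 + 22680 = 174555.

174555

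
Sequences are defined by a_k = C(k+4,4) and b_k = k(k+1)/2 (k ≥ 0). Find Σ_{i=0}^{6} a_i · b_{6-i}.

792

Write out a_i and b_{6-i} for i = 0,…,6 and sum the products.
Σ = 1·21 + 5·15 + 15·10 + 35·6 + 70·3 + 126·1 + 210·0 = 792.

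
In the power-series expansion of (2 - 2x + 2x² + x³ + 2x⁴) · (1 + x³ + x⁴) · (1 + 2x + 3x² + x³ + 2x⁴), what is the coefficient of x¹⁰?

(2 - 2x + 2x² + x³ + 2x⁴) has coefficients 2,-2,2,1,2 for degrees 0…4.
(1 + x³ + x⁴) has coefficients 1,0,0,1,1,0,0,0,0,0,0 for degrees 0…10.
Finally multiplying by (1 + 2x + 3x² + x³ + 2x⁴), the product of all factors after the first has coefficients 1,2,3,2,5,5,4,3,2,0,0 for degrees 0…10.
[x¹⁰] = 2·0 − 2·0 + 2·2 + 1·3 + 2·4 = 15.

15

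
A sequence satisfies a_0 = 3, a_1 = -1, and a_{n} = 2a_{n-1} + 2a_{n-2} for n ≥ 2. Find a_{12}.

59712

The ordinary generating function has denominator 1 - 2q - 2q^2.
Iterating the recurrence: a_0,…,a_{12} = 3, -1, 4, 6, 20, 52, 144, 392, 1072, 2928, 8000, 21856, 59712.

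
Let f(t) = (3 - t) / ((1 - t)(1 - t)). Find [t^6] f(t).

The denominator gives the recurrence a_n = 2a_(n−1) − a_(n−2) for n ≥ 2; the numerator fixes a_0 = 3, a_1 = 5.
Iterating: 3, 5, 7, 9, 11, 13, 15, so a_6 = 15.

15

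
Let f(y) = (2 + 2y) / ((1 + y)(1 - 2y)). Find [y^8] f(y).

512

Partial fractions give a closed form: a_n = (2)·2^n.
At n = 8: a_8 = 512.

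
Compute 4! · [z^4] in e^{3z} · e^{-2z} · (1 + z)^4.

209

The EGF product rule gives c_4 = Σ_{k_1+k_2+k_3=4} C(4; k_1,k_2,k_3) · ∏ g_i(k_i), where e^{3z} gives (3)^k; e^{-2z} gives (-2)^k; (1+z)^4 gives the falling factorial (4)_k.
g_1(k) for k = 0…4: 1, 3, 9, 27, 81.
g_2(k) for k = 0…4: 1, -2, 4, -8, 16.
g_3(k) for k = 0…4: 1, 4, 12, 24, 24.
First combine the last two factors: h(k) = Σ_j C(k,j)·g_2(j)·g_3(k−j) for k = 0…4: 1, 2, 0, -8, 8.
c_4 = Σ_k C(4,k)·g_1(k)·h(4−k) = 1·1·8 + 4·3·(-8) + 4·27·2 + 1·81·1 = 8 − 96 + 216 + 81 = 209.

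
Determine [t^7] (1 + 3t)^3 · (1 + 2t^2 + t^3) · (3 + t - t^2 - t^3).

(1 + 3t)^3 has coefficients 1,9,27,27 for degrees 0…3.
(1 + 2t^2 + t^3) has coefficients 1,0,2,1,0,0,0,0 for degrees 0…7.
Finally multiplying by (3 + t - t^2 - t^3), the product of all factors after the first has coefficients 3,1,5,4,-1,-3,-1,0 for degrees 0…7.
[t^7] = 1·0 + 9·(-1) + 27·(-3) + 27·(-1) = -117.

-117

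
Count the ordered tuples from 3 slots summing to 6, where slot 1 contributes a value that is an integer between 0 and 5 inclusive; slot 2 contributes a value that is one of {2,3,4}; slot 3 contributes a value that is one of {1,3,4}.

6

The generating function for the choices is (1 + t + t^2 + t^3 + t^4 + t^5)·(t^2 + t^3 + t^4)·(t + t^3 + t^4); the count is [t^6].
(1 + t + t^2 + t^3 + t^4 + t^5) has coefficients 1,1,1,1,1,1 for degrees 0…5.
(t^2 + t^3 + t^4) has coefficients 0,0,1,1,1,0,0 for degrees 0…6.
Finally multiplying by (t + t^3 + t^4), the product of all factors after the first has coefficients 0,0,0,1,1,2,2 for degrees 0…6.
[t^6] = 1·2 + 1·2 + 1·1 + 1·1 + 1·0 + 1·0 = 6.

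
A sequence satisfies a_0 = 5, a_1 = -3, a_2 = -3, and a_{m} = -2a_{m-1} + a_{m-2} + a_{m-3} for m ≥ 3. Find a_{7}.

251

The ordinary generating function has denominator 1 + 2q - q^2 - q^3.
Iterating the recurrence: a_0,…,a_{7} = 5, -3, -3, 8, -22, 49, -112, 251.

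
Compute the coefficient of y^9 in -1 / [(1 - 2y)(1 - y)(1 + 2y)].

-341

Partial fractions give a closed form: a_n = (-1)·2^n + (1/3)·1^n + (-1/3)·(-2)^n.
At n = 9: a_9 = -341.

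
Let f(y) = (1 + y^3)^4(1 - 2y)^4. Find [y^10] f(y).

(1 + y^3)^4 has coefficients 1,0,0,4,0,0,6,0,0,4,0 for degrees 0…10.
(1 - 2y)^4 has coefficients 1,-8,24,-32,16,0,0,0,0,0,0 for degrees 0…10.
[y^10] = 1·0 + 4·0 + 6·16 + 4·(-8) = 64.

64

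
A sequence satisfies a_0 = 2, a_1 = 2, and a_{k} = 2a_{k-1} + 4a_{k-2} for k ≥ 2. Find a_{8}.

12032

The ordinary generating function has denominator 1 - 2t - 4t^2.
Iterating the recurrence: a_0,…,a_{8} = 2, 2, 12, 32, 112, 352, 1152, 3712, 12032.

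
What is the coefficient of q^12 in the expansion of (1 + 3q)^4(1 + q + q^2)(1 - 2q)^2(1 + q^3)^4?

(1 + 3q)^4 has coefficients 1,12,54,108,81 for degrees 0…4.
(1 + q + q^2) has coefficients 1,1,1,0,0,0,0,0,0,0,0,0,0 for degrees 0…12.
Multiplying by (1 - 2q)^2 gives running coefficients 1,-3,1,0,4,0,0,0,0,0,0,0,0 for degrees 0…12.
Finally multiplying by (1 + q^3)^4, the product of all factors after the first has coefficients 1,-3,1,4,-8,4,6,-2,6,4,12,4,1 for degrees 0…12.
[q^12] = 1·1 + 12·4 + 54·12 + 108·4 + 81·6 = 1615.

1615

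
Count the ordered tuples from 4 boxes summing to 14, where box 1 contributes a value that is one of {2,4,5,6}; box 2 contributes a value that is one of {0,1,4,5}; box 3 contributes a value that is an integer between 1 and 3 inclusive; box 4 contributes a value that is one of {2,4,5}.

16

The generating function for the choices is (t^2 + t^4 + t^5 + t^6)·(1 + t + t^4 + t^5)·(t + t^2 + t^3)·(t^2 + t^4 + t^5); the count is [t^14].
(t^2 + t^4 + t^5 + t^6) has coefficients 0,0,1,0,1,1,1 for degrees 0…6.
(1 + t + t^4 + t^5) has coefficients 1,1,0,0,1,1,0,0,0,0,0,0,0,0,0 for degrees 0…14.
Multiplying by (t + t^2 + t^3) gives running coefficients 0,1,2,2,1,1,2,2,1,0,0,0,0,0,0 for degrees 0…14.
Finally multiplying by (t^2 + t^4 + t^5), the product of all factors after the first has coefficients 0,0,0,1,2,3,4,5,5,4,4,4,3,1,0 for degrees 0…14.
[t^14] = 1·3 + 1·4 + 1·4 + 1·5 = 16.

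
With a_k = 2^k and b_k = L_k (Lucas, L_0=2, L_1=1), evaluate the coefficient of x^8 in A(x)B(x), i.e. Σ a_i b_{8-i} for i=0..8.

This is [x^8] in the product of the two ordinary generating functions.
Σ = 1·47 + 2·29 + 4·18 + 8·11 + 16·7 + 32·4 + 64·3 + 128·1 + 256·2 = 1337.

1337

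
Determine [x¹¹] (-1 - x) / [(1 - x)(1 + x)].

-1

Partial fractions give a closed form: a_n = (-1)·1^n.
At n = 11: a_11 = -1.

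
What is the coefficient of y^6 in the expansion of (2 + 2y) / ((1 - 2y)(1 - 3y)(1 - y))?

Partial fractions give a closed form: a_n = (-12)·2^n + (12)·3^n + (2)·1^n.
At n = 6: a_6 = 7982.

7982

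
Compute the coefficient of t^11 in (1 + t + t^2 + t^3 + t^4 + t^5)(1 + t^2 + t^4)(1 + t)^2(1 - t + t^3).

(1 + t + t^2 + t^3 + t^4 + t^5) has coefficients 1,1,1,1,1,1 for degrees 0…5.
(1 + t^2 + t^4) has coefficients 1,0,1,0,1,0,0,0,0,0,0,0 for degrees 0…11.
Multiplying by (1 + t)^2 gives running coefficients 1,2,2,2,2,2,1,0,0,0,0,0 for degrees 0…11.
Finally multiplying by (1 - t + t^3), the product of all factors after the first has coefficients 1,1,0,1,2,2,1,1,2,1,0,0 for degrees 0…11.
[t^11] = 1·0 + 1·0 + 1·1 + 1·2 + 1·1 + 1·1 = 5.

5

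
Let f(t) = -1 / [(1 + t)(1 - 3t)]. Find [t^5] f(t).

Partial fractions give a closed form: a_n = (-1/4)·(-1)^n + (-3/4)·3^n.
At n = 5: a_5 = -182.

-182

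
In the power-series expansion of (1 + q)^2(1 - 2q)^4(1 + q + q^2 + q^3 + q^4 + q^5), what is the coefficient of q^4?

(1 + q)^2 has coefficients 1,2,1 for degrees 0…2.
(1 - 2q)^4 has coefficients 1,-8,24,-32,16 for degrees 0…4.
Finally multiplying by (1 + q + q^2 + q^3 + q^4 + q^5), the product of all factors after the first has coefficients 1,-7,17,-15,1 for degrees 0…4.
[q^4] = 1·1 + 2·(-15) + 1·17 = -12.

-12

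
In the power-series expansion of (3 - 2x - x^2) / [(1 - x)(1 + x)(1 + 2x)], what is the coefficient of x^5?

-158

The denominator gives the recurrence a_n = −2a_(n−1) + a_(n−2) + 2a_(n−3) for n ≥ 3; the numerator fixes a_0 = 3, a_1 = -8, a_2 = 18.
Iterating: 3, -8, 18, -38, 78, -158, so a_5 = -158.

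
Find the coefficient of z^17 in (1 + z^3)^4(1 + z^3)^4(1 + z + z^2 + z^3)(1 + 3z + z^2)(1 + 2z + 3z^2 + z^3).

(1 + z^3)^4 has coefficients 1,0,0,4,0,0,6,0,0,4,0,0,1 for degrees 0…12.
(1 + z^3)^4 has coefficients 1,0,0,4,0,0,6,0,0,4,0,0,1,0,0,0,0,0 for degrees 0…17.
Multiplying by (1 + z + z^2 + z^3) gives running coefficients 1,1,1,5,4,4,10,6,6,10,4,4,5,1,1,1,0,0 for degrees 0…17.
Multiplying by (1 + 3z + z^2) gives running coefficients 1,4,5,9,20,21,26,40,34,34,40,26,21,20,9,5,4,1 for degrees 0…17.
Finally multiplying by (1 + 2z + 3z^2 + z^3), the product of all factors after the first has coefficients 1,6,16,32,57,93,137,175,213,248,250,242,227,180,138,104,61,33 for degrees 0…17.
[z^17] = 1·33 + 4·138 + 6·242 + 4·213 + 1·93 = 2982.

2982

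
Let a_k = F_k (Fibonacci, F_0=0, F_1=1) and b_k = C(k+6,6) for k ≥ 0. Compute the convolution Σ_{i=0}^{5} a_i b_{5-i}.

The convolution is the x^5 coefficient of A(x)B(x).
Σ = 0·462 + 1·210 + 1·84 + 2·28 + 3·7 + 5·1 = 376.

376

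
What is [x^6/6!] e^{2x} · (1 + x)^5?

24064

The EGF product rule gives c_6 = Σ_{k_1+k_2=6} C(6; k_1,k_2) · ∏ g_i(k_i), where e^{2x} gives (2)^k; (1+x)^5 gives the falling factorial (5)_k.
g_1(k) for k = 0…6: 1, 2, 4, 8, 16, 32, 64.
g_2(k) for k = 0…6: 1, 5, 20, 60, 120, 120, 0.
c_6 = Σ_k C(6,k)·g_1(k)·g_2(6−k) = 6·2·120 + 15·4·120 + 20·8·60 + 15·16·20 + 6·32·5 + 1·64·1 = 1440 + 7200 + 9600 + 4800 + 960 + 64 = 24064.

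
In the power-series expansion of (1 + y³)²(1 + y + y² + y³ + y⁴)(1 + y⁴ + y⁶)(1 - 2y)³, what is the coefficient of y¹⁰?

(1 + y³)² has coefficients 1,0,0,2,0,0,1 for degrees 0…6.
(1 + y + y² + y³ + y⁴) has coefficients 1,1,1,1,1,0,0,0,0,0,0 for degrees 0…10.
Multiplying by (1 + y⁴ + y⁶) gives running coefficients 1,1,1,1,2,1,2,2,2,1,1 for degrees 0…10.
Finally multiplying by (1 - 2y)³, the product of all factors after the first has coefficients 1,-5,7,-1,0,-7,12,-14,6,-3,3 for degrees 0…10.
[y¹⁰] = 1·3 + 2·(-14) + 1·0 = -25.

-25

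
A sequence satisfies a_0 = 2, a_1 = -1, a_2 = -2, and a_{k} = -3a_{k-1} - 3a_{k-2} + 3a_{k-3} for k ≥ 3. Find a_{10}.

The ordinary generating function has denominator 1 + 3z + 3z^2 - 3z^3.
Iterating the recurrence: a_0,…,a_{10} = 2, -1, -2, 15, -42, 75, -54, -189, 954, -2457, 3942.

3942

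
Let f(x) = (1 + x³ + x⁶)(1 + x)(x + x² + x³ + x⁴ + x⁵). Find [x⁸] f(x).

4

(1 + x³ + x⁶) has coefficients 1,0,0,1,0,0,1 for degrees 0…6.
(1 + x) has coefficients 1,1,0,0,0,0,0,0,0 for degrees 0…8.
Finally multiplying by (x + x² + x³ + x⁴ + x⁵), the product of all factors after the first has coefficients 0,1,2,2,2,2,1,0,0 for degrees 0…8.
[x⁸] = 1·0 + 1·2 + 1·2 = 4.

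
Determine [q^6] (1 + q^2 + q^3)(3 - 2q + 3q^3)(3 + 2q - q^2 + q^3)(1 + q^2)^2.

17

(1 + q^2 + q^3) has coefficients 1,0,1,1 for degrees 0…3.
(3 - 2q + 3q^3) has coefficients 3,-2,0,3,0,0,0 for degrees 0…6.
Multiplying by (3 + 2q - q^2 + q^3) gives running coefficients 9,0,-7,14,4,-3,3 for degrees 0…6.
Finally multiplying by (1 + q^2)^2, the product of all factors after the first has coefficients 9,0,11,14,-1,25,4 for degrees 0…6.
[q^6] = 1·4 + 1·(-1) + 1·14 = 17.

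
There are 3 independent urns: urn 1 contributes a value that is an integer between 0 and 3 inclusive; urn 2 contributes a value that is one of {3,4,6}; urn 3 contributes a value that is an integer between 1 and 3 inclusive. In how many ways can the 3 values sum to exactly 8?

The generating function for the choices is (1 + y + y^2 + y^3)·(y^3 + y^4 + y^6)·(y + y^2 + y^3); the count is [y^8].
(1 + y + y^2 + y^3) has coefficients 1,1,1,1 for degrees 0…3.
(y^3 + y^4 + y^6) has coefficients 0,0,0,1,1,0,1,0,0 for degrees 0…8.
Finally multiplying by (y + y^2 + y^3), the product of all factors after the first has coefficients 0,0,0,0,1,2,2,2,1 for degrees 0…8.
[y^8] = 1·1 + 1·2 + 1·2 + 1·2 = 7.

7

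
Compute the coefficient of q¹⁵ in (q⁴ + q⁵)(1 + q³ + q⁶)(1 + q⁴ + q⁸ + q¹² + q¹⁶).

2

(q⁴ + q⁵) has coefficients 0,0,0,0,1,1 for degrees 0…5.
(1 + q³ + q⁶) has coefficients 1,0,0,1,0,0,1,0,0,0,0,0,0,0,0,0 for degrees 0…15.
Finally multiplying by (1 + q⁴ + q⁸ + q¹² + q¹⁶), the product of all factors after the first has coefficients 1,0,0,1,1,0,1,1,1,0,1,1,1,0,1,1 for degrees 0…15.
[q¹⁵] = 1·1 + 1·1 = 2.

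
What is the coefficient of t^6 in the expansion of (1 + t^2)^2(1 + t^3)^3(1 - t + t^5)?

(1 + t^2)^2 has coefficients 1,0,2,0,1 for degrees 0…4.
(1 + t^3)^3 has coefficients 1,0,0,3,0,0,3 for degrees 0…6.
Finally multiplying by (1 - t + t^5), the product of all factors after the first has coefficients 1,-1,0,3,-3,1,3 for degrees 0…6.
[t^6] = 1·3 + 2·(-3) + 1·0 = -3.

-3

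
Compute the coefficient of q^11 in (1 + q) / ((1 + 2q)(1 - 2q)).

1024

Partial fractions give a closed form: a_n = (1/4)·(-2)^n + (3/4)·2^n.
At n = 11: a_11 = 1024.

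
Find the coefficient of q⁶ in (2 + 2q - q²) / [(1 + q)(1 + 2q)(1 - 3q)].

877

Partial fractions give a closed form: a_n = (1/4)·(-1)^n + (3/5)·(-2)^n + (23/20)·3^n.
At n = 6: a_6 = 877.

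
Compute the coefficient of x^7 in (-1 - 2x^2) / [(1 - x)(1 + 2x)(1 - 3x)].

-2354

Partial fractions give a closed form: a_n = (1/2)·1^n + (-2/5)·(-2)^n + (-11/10)·3^n.
At n = 7: a_7 = -2354.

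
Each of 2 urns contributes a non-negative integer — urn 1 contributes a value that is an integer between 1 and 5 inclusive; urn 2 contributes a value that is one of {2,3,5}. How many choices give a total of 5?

2

The generating function for the choices is (y + y^2 + y^3 + y^4 + y^5)·(y^2 + y^3 + y^5); the count is [y^5].
(y + y^2 + y^3 + y^4 + y^5) has coefficients 0,1,1,1,1,1 for degrees 0…5.
(y^2 + y^3 + y^5) has coefficients 0,0,1,1,0,1 for degrees 0…5.
[y^5] = 1·0 + 1·1 + 1·1 + 1·0 + 1·0 = 2.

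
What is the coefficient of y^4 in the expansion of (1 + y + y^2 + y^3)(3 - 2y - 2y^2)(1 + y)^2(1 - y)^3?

(1 + y + y^2 + y^3) has coefficients 1,1,1,1 for degrees 0…3.
(3 - 2y - 2y^2) has coefficients 3,-2,-2,0,0 for degrees 0…4.
Multiplying by (1 + y)^2 gives running coefficients 3,4,-3,-6,-2 for degrees 0…4.
Finally multiplying by (1 - y)^3, the product of all factors after the first has coefficients 3,-5,-6,12,3 for degrees 0…4.
[y^4] = 1·3 + 1·12 + 1·(-6) + 1·(-5) = 4.

4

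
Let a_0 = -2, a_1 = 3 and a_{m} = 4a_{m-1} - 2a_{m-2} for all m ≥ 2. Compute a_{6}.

2336

The ordinary generating function has denominator 1 - 4x + 2x^2.
Iterating the recurrence: a_0,…,a_{6} = -2, 3, 16, 58, 200, 684, 2336.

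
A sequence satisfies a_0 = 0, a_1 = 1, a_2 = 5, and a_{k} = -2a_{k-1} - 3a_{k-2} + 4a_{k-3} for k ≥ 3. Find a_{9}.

The ordinary generating function has denominator 1 + 2y + 3y^2 - 4y^3.
Iterating the recurrence: a_0,…,a_{9} = 0, 1, 5, -13, 15, 29, -155, 283, 15, -1499.

-1499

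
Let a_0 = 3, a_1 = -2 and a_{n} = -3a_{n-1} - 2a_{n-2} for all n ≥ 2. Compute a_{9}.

508

The ordinary generating function has denominator 1 + 3q + 2q^2.
Iterating the recurrence: a_0,…,a_{9} = 3, -2, 0, 4, -12, 28, -60, 124, -252, 508.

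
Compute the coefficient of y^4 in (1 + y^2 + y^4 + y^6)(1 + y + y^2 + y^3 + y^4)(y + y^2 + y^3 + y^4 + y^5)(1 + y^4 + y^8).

6

(1 + y^2 + y^4 + y^6) has coefficients 1,0,1,0,1 for degrees 0…4.
(1 + y + y^2 + y^3 + y^4) has coefficients 1,1,1,1,1 for degrees 0…4.
Multiplying by (y + y^2 + y^3 + y^4 + y^5) gives running coefficients 0,1,2,3,4 for degrees 0…4.
Finally multiplying by (1 + y^4 + y^8), the product of all factors after the first has coefficients 0,1,2,3,4 for degrees 0…4.
[y^4] = 1·4 + 1·2 + 1·0 = 6.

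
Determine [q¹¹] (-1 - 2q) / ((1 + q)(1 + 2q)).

1

Partial fractions give a closed form: a_n = (-1)·(-1)^n.
At n = 11: a_11 = 1.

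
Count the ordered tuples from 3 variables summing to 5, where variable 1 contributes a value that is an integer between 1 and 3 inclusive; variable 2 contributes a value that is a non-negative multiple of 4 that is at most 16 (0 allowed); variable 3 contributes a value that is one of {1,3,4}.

2

The generating function for the choices is (y + y^2 + y^3)·(1 + y^4 + y^8 + y^12 + y^16)·(y + y^3 + y^4); the count is [y^5].
(y + y^2 + y^3) has coefficients 0,1,1,1 for degrees 0…3.
(1 + y^4 + y^8 + y^12 + y^16) has coefficients 1,0,0,0,1,0 for degrees 0…5.
Finally multiplying by (y + y^3 + y^4), the product of all factors after the first has coefficients 0,1,0,1,1,1 for degrees 0…5.
[y^5] = 1·1 + 1·1 + 1·0 = 2.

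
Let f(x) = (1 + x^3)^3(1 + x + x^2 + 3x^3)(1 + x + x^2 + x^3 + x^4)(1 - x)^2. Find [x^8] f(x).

-5

(1 + x^3)^3 has coefficients 1,0,0,3,0,0,3,0,0 for degrees 0…8.
(1 + x + x^2 + 3x^3) has coefficients 1,1,1,3,0,0,0,0,0 for degrees 0…8.
Multiplying by (1 + x + x^2 + x^3 + x^4) gives running coefficients 1,2,3,6,6,5,4,3,0 for degrees 0…8.
Finally multiplying by (1 - x)^2, the product of all factors after the first has coefficients 1,0,0,2,-3,-1,0,0,-2 for degrees 0…8.
[x^8] = 1·(-2) + 3·(-1) + 3·0 = -5.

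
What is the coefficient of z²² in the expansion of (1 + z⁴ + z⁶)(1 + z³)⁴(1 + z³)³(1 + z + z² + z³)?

(1 + z⁴ + z⁶) has coefficients 1,0,0,0,1,0,1 for degrees 0…6.
(1 + z³)⁴ has coefficients 1,0,0,4,0,0,6,0,0,4,0,0,1,0,0,0,0,0,0,0,0,0,0 for degrees 0…22.
Multiplying by (1 + z³)³ gives running coefficients 1,0,0,7,0,0,21,0,0,35,0,0,35,0,0,21,0,0,7,0,0,1,0 for degrees 0…22.
Finally multiplying by (1 + z + z² + z³), the product of all factors after the first has coefficients 1,1,1,8,7,7,28,21,21,56,35,35,70,35,35,56,21,21,28,7,7,8,1 for degrees 0…22.
[z²²] = 1·1 + 1·28 + 1·21 = 50.

50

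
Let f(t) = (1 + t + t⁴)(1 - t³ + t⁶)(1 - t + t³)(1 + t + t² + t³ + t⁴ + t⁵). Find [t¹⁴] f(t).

2

(1 + t + t⁴) has coefficients 1,1,0,0,1 for degrees 0…4.
(1 - t³ + t⁶) has coefficients 1,0,0,-1,0,0,1,0,0,0,0,0,0,0,0 for degrees 0…14.
Multiplying by (1 - t + t³) gives running coefficients 1,-1,0,0,1,0,0,-1,0,1,0,0,0,0,0 for degrees 0…14.
Finally multiplying by (1 + t + t² + t³ + t⁴ + t⁵), the product of all factors after the first has coefficients 1,0,0,0,1,1,0,0,0,1,0,0,0,1,1 for degrees 0…14.
[t¹⁴] = 1·1 + 1·1 + 1·0 = 2.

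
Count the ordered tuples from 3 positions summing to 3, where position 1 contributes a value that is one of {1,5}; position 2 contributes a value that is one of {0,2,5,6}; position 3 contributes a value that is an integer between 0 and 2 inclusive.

The generating function for the choices is (t + t⁵)·(1 + t² + t⁵ + t⁶)·(1 + t + t²); the count is [t³].
(t + t⁵) has coefficients 0,1,0,0 for degrees 0…3.
(1 + t² + t⁵ + t⁶) has coefficients 1,0,1,0 for degrees 0…3.
Finally multiplying by (1 + t + t²), the product of all factors after the first has coefficients 1,1,2,1 for degrees 0…3.
[t³] = 1·2 = 2.

2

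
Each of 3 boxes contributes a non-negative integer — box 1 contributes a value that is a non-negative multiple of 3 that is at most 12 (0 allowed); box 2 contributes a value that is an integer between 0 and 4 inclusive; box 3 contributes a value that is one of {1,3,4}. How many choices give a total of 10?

The generating function for the choices is (1 + x^3 + x^6 + x^9 + x^12)·(1 + x + x^2 + x^3 + x^4)·(x + x^3 + x^4); the count is [x^10].
(1 + x^3 + x^6 + x^9 + x^12) has coefficients 1,0,0,1,0,0,1,0,0,1,0 for degrees 0…10.
(1 + x + x^2 + x^3 + x^4) has coefficients 1,1,1,1,1,0,0,0,0,0,0 for degrees 0…10.
Finally multiplying by (x + x^3 + x^4), the product of all factors after the first has coefficients 0,1,1,2,3,3,2,2,1,0,0 for degrees 0…10.
[x^10] = 1·0 + 1·2 + 1·3 + 1·1 = 6.

6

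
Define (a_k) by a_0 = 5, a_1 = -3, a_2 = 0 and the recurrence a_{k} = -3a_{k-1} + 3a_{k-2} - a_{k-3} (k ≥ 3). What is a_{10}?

The ordinary generating function has denominator 1 + 3t - 3t^2 + t^3.
Iterating the recurrence: a_0,…,a_{10} = 5, -3, 0, -14, 45, -177, 680, -2616, 10065, -38723, 148980.

148980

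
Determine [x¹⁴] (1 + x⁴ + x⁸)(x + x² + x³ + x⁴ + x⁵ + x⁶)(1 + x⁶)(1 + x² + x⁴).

(1 + x⁴ + x⁸) has coefficients 1,0,0,0,1,0,0,0,1 for degrees 0…8.
(x + x² + x³ + x⁴ + x⁵ + x⁶) has coefficients 0,1,1,1,1,1,1,0,0,0,0,0,0,0,0 for degrees 0…14.
Multiplying by (1 + x⁶) gives running coefficients 0,1,1,1,1,1,1,1,1,1,1,1,1,0,0 for degrees 0…14.
Finally multiplying by (1 + x² + x⁴), the product of all factors after the first has coefficients 0,1,1,2,2,3,3,3,3,3,3,3,3,2,2 for degrees 0…14.
[x¹⁴] = 1·2 + 1·3 + 1·3 = 8.

8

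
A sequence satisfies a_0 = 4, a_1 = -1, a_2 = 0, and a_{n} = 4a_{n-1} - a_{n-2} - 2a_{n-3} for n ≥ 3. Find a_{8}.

The ordinary generating function has denominator 1 - 4z + z^2 + 2z^3.
Iterating the recurrence: a_0,…,a_{8} = 4, -1, 0, -7, -26, -97, -348, -1243, -4430.

-4430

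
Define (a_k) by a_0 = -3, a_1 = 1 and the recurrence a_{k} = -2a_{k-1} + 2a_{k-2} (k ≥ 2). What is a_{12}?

The ordinary generating function has denominator 1 + 2t - 2t^2.
Iterating the recurrence: a_0,…,a_{12} = -3, 1, -8, 18, -52, 140, -384, 1048, -2864, 7824, -21376, 58400, -159552.

-159552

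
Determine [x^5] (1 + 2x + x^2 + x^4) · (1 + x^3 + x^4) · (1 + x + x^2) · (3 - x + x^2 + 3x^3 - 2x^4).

(1 + 2x + x^2 + x^4) has coefficients 1,2,1,0,1 for degrees 0…4.
(1 + x^3 + x^4) has coefficients 1,0,0,1,1,0 for degrees 0…5.
Multiplying by (1 + x + x^2) gives running coefficients 1,1,1,1,2,2 for degrees 0…5.
Finally multiplying by (3 - x + x^2 + 3x^3 - 2x^4), the product of all factors after the first has coefficients 3,2,3,6,7,6 for degrees 0…5.
[x^5] = 1·6 + 2·7 + 1·6 + 1·2 = 28.

28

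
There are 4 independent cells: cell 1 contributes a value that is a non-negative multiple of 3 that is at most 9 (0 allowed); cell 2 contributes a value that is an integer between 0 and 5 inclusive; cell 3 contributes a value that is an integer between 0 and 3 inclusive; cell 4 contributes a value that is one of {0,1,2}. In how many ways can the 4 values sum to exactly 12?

23

The generating function for the choices is (1 + x³ + x⁶ + x⁹)·(1 + x + x² + x³ + x⁴ + x⁵)·(1 + x + x² + x³)·(1 + x + x²); the count is [x¹²].
(1 + x³ + x⁶ + x⁹) has coefficients 1,0,0,1,0,0,1,0,0,1 for degrees 0…9.
(1 + x + x² + x³ + x⁴ + x⁵) has coefficients 1,1,1,1,1,1,0,0,0,0,0,0,0 for degrees 0…12.
Multiplying by (1 + x + x² + x³) gives running coefficients 1,2,3,4,4,4,3,2,1,0,0,0,0 for degrees 0…12.
Finally multiplying by (1 + x + x²), the product of all factors after the first has coefficients 1,3,6,9,11,12,11,9,6,3,1,0,0 for degrees 0…12.
[x¹²] = 1·0 + 1·3 + 1·11 + 1·9 = 23.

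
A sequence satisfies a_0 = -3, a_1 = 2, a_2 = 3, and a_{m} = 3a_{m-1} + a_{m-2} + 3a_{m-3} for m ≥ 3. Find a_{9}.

8318

The ordinary generating function has denominator 1 - 3z - z^2 - 3z^3.
Iterating the recurrence: a_0,…,a_{9} = -3, 2, 3, 2, 15, 56, 189, 668, 2361, 8318.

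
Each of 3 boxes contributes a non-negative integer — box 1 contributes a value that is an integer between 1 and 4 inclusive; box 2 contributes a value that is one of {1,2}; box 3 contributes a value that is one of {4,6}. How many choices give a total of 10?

The generating function for the choices is (x + x² + x³ + x⁴)·(x + x²)·(x⁴ + x⁶); the count is [x¹⁰].
(x + x² + x³ + x⁴) has coefficients 0,1,1,1,1 for degrees 0…4.
(x + x²) has coefficients 0,1,1,0,0,0,0,0,0,0,0 for degrees 0…10.
Finally multiplying by (x⁴ + x⁶), the product of all factors after the first has coefficients 0,0,0,0,0,1,1,1,1,0,0 for degrees 0…10.
[x¹⁰] = 1·0 + 1·1 + 1·1 + 1·1 = 3.

3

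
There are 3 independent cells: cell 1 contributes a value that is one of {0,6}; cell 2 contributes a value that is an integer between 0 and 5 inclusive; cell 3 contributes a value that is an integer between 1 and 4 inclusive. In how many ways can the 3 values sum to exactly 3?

3

The generating function for the choices is (1 + y^6)·(1 + y + y^2 + y^3 + y^4 + y^5)·(y + y^2 + y^3 + y^4); the count is [y^3].
(1 + y^6) has coefficients 1,0,0,0 for degrees 0…3.
(1 + y + y^2 + y^3 + y^4 + y^5) has coefficients 1,1,1,1 for degrees 0…3.
Finally multiplying by (y + y^2 + y^3 + y^4), the product of all factors after the first has coefficients 0,1,2,3 for degrees 0…3.
[y^3] = 1·3 = 3.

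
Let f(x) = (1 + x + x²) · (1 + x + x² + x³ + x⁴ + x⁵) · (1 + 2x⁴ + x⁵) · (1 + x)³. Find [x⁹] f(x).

(1 + x + x²) has coefficients 1,1,1 for degrees 0…2.
(1 + x + x² + x³ + x⁴ + x⁵) has coefficients 1,1,1,1,1,1,0,0,0,0 for degrees 0…9.
Multiplying by (1 + 2x⁴ + x⁵) gives running coefficients 1,1,1,1,3,4,3,3,3,3 for degrees 0…9.
Finally multiplying by (1 + x)³, the product of all factors after the first has coefficients 1,4,7,8,10,17,25,27,25,24 for degrees 0…9.
[x⁹] = 1·24 + 1·25 + 1·27 = 76.

76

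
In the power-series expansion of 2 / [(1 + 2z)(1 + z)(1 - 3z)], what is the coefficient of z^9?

16896

The denominator gives the recurrence a_n = 7a_(n−2) + 6a_(n−3) for n ≥ 3; the numerator fixes a_0 = 2, a_1 = 0, a_2 = 14.
Iterating: 2, 0, 14, 12, 98, 168, 758, 1764, 6314, 16896, so a_9 = 16896.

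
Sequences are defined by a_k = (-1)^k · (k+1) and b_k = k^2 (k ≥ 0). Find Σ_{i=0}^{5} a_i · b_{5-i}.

9

This is [x^5] in the product of the two ordinary generating functions.
Σ = 1·25 − 2·16 + 3·9 − 4·4 + 5·1 − 6·0 = 9.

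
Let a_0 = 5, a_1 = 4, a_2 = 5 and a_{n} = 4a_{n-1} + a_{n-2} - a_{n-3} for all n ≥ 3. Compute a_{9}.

The ordinary generating function has denominator 1 - 4z - z^2 + z^3.
Iterating the recurrence: a_0,…,a_{9} = 5, 4, 5, 19, 77, 322, 1346, 5629, 23540, 98443.

98443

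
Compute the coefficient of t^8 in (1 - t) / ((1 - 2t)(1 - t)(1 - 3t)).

Partial fractions give a closed form: a_n = (-2)·2^n + (3)·3^n.
At n = 8: a_8 = 19171.

19171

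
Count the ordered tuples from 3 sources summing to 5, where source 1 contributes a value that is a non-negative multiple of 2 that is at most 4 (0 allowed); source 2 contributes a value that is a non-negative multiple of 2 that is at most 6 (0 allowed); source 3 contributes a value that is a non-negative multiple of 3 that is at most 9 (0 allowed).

The generating function for the choices is (1 + t² + t⁴)·(1 + t² + t⁴ + t⁶)·(1 + t³ + t⁶ + t⁹); the count is [t⁵].
(1 + t² + t⁴) has coefficients 1,0,1,0,1 for degrees 0…4.
(1 + t² + t⁴ + t⁶) has coefficients 1,0,1,0,1,0 for degrees 0…5.
Finally multiplying by (1 + t³ + t⁶ + t⁹), the product of all factors after the first has coefficients 1,0,1,1,1,1 for degrees 0…5.
[t⁵] = 1·1 + 1·1 + 1·0 = 2.

2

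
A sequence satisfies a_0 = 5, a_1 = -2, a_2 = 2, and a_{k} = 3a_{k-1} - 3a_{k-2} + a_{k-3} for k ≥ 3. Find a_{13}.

The ordinary generating function has denominator 1 - 3t + 3t^2 - t^3.
Iterating the recurrence: a_0,…,a_{13} = 5, -2, 2, 17, 43, 80, 128, 187, 257, 338, 430, 533, 647, 772.

772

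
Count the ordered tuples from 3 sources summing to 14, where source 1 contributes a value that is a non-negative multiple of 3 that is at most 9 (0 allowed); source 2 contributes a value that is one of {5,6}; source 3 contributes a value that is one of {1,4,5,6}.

The generating function for the choices is (1 + z^3 + z^6 + z^9)·(z^5 + z^6)·(z + z^4 + z^5 + z^6); the count is [z^14].
(1 + z^3 + z^6 + z^9) has coefficients 1,0,0,1,0,0,1,0,0,1 for degrees 0…9.
(z^5 + z^6) has coefficients 0,0,0,0,0,1,1,0,0,0,0,0,0,0,0 for degrees 0…14.
Finally multiplying by (z + z^4 + z^5 + z^6), the product of all factors after the first has coefficients 0,0,0,0,0,0,1,1,0,1,2,2,1,0,0 for degrees 0…14.
[z^14] = 1·0 + 1·2 + 1·0 + 1·0 = 2.

2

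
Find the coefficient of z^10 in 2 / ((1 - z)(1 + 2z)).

1366

Partial fractions give a closed form: a_n = (2/3)·1^n + (4/3)·(-2)^n.
At n = 10: a_10 = 1366.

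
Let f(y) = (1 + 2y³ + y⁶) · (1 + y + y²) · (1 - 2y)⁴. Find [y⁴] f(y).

(1 + 2y³ + y⁶) has coefficients 1,0,0,2,0 for degrees 0…4.
(1 + y + y²) has coefficients 1,1,1,0,0 for degrees 0…4.
Finally multiplying by (1 - 2y)⁴, the product of all factors after the first has coefficients 1,-7,17,-16,8 for degrees 0…4.
[y⁴] = 1·8 + 2·(-7) = -6.

-6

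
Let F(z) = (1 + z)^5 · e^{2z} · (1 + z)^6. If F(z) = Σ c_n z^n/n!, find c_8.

106209920

The EGF product rule gives c_8 = Σ_{k_1+k_2+k_3=8} C(8; k_1,k_2,k_3) · ∏ g_i(k_i), where (1+z)^5 gives the falling factorial (5)_k; e^{2z} gives (2)^k; (1+z)^6 gives the falling factorial (6)_k.
g_1(k) for k = 0…8: 1, 5, 20, 60, 120, 120, 0, 0, 0.
g_2(k) for k = 0…8: 1, 2, 4, 8, 16, 32, 64, 128, 256.
g_3(k) for k = 0…8: 1, 6, 30, 120, 360, 720, 720, 0, 0.
First combine the last two factors: h(k) = Σ_j C(k,j)·g_2(j)·g_3(k−j) for k = 0…8: 1, 8, 58, 380, 2248, 12032, 58576, 261536, 1081600.
c_8 = Σ_k C(8,k)·g_1(k)·h(8−k) = 1·1·1081600 + 8·5·261536 + 28·20·58576 + 56·60·12032 + 70·120·2248 + 56·120·380 = 1081600 + 10461440 + 32802560 + 40427520 + 18883200 + 2553600 = 106209920.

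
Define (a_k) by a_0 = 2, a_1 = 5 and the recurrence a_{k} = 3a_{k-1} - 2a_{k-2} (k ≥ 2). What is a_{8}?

767

The ordinary generating function has denominator 1 - 3t + 2t^2.
Iterating the recurrence: a_0,…,a_{8} = 2, 5, 11, 23, 47, 95, 191, 383, 767.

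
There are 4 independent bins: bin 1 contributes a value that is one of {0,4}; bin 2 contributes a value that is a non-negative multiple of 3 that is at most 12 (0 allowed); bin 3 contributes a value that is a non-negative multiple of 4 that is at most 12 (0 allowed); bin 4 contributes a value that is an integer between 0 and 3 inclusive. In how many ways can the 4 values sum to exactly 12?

8

The generating function for the choices is (1 + x⁴)·(1 + x³ + x⁶ + x⁹ + x¹²)·(1 + x⁴ + x⁸ + x¹²)·(1 + x + x² + x³); the count is [x¹²].
(1 + x⁴) has coefficients 1,0,0,0,1 for degrees 0…4.
(1 + x³ + x⁶ + x⁹ + x¹²) has coefficients 1,0,0,1,0,0,1,0,0,1,0,0,1 for degrees 0…12.
Multiplying by (1 + x⁴ + x⁸ + x¹²) gives running coefficients 1,0,0,1,1,0,1,1,1,1,1,1,2 for degrees 0…12.
Finally multiplying by (1 + x + x² + x³), the product of all factors after the first has coefficients 1,1,1,2,2,2,3,3,3,4,4,4,5 for degrees 0…12.
[x¹²] = 1·5 + 1·3 = 8.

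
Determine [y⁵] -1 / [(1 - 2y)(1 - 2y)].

The denominator gives the recurrence a_n = 4a_(n−1) − 4a_(n−2) for n ≥ 2; the numerator fixes a_0 = -1, a_1 = -4.
Iterating: -1, -4, -12, -32, -80, -192, so a_5 = -192.

-192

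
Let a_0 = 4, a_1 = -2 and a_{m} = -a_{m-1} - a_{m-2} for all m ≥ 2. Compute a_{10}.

-2

The ordinary generating function has denominator 1 + q + q^2.
Iterating the recurrence: a_0,…,a_{10} = 4, -2, -2, 4, -2, -2, 4, -2, -2, 4, -2.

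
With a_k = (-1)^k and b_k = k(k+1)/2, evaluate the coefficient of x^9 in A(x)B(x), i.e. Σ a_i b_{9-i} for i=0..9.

Write out a_i and b_{9-i} for i = 0,…,9 and sum the products.
Σ = 1·45 − 1·36 + 1·28 − 1·21 + 1·15 − 1·10 + 1·6 − 1·3 + 1·1 − 1·0 = 25.

25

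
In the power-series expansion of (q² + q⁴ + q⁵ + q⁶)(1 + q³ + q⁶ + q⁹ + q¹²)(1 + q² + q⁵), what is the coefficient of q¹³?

5

(q² + q⁴ + q⁵ + q⁶) has coefficients 0,0,1,0,1,1,1 for degrees 0…6.
(1 + q³ + q⁶ + q⁹ + q¹²) has coefficients 1,0,0,1,0,0,1,0,0,1,0,0,1,0 for degrees 0…13.
Finally multiplying by (1 + q² + q⁵), the product of all factors after the first has coefficients 1,0,1,1,0,2,1,0,2,1,0,2,1,0 for degrees 0…13.
[q¹³] = 1·2 + 1·1 + 1·2 + 1·0 = 5.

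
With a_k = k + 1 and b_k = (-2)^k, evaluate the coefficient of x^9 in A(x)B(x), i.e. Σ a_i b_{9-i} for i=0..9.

-224

This is [x^9] in the product of the two ordinary generating functions.
Σ = 1·(-512) + 2·256 + 3·(-128) + 4·64 + 5·(-32) + 6·16 + 7·(-8) + 8·4 + 9·(-2) + 10·1 = -224.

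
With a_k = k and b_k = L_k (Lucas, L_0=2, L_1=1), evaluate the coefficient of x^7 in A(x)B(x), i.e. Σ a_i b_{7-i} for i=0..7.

112

This is [x^7] in the product of the two ordinary generating functions.
Σ = 0·29 + 1·18 + 2·11 + 3·7 + 4·4 + 5·3 + 6·1 + 7·2 = 112.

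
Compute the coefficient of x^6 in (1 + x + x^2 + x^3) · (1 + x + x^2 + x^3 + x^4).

(1 + x + x^2 + x^3) has coefficients 1,1,1,1 for degrees 0…3.
(1 + x + x^2 + x^3 + x^4) has coefficients 1,1,1,1,1,0,0 for degrees 0…6.
[x^6] = 1·0 + 1·0 + 1·1 + 1·1 = 2.

2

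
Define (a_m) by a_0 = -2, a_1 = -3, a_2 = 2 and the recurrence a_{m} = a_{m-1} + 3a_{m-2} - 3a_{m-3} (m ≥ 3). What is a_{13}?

The ordinary generating function has denominator 1 - q - 3q^2 + 3q^3.
Iterating the recurrence: a_0,…,a_{13} = -2, -3, 2, -1, 14, 5, 50, 23, 158, 77, 482, 239, 1454, 725.

725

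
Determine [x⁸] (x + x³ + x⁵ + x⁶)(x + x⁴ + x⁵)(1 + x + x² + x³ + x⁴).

7

(x + x³ + x⁵ + x⁶) has coefficients 0,1,0,1,0,1,1 for degrees 0…6.
(x + x⁴ + x⁵) has coefficients 0,1,0,0,1,1,0,0,0 for degrees 0…8.
Finally multiplying by (1 + x + x² + x³ + x⁴), the product of all factors after the first has coefficients 0,1,1,1,2,3,2,2,2 for degrees 0…8.
[x⁸] = 1·2 + 1·3 + 1·1 + 1·1 = 7.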